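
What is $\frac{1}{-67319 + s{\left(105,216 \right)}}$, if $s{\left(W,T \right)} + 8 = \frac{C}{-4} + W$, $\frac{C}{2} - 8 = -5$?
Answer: $- \frac{2}{134447} \approx -1.4876 \cdot 10^{-5}$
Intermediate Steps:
$C = 6$ ($C = 16 + 2 \left(-5\right) = 16 - 10 = 6$)
$s{\left(W,T \right)} = - \frac{19}{2} + W$ ($s{\left(W,T \right)} = -8 + \left(\frac{1}{-4} \cdot 6 + W\right) = -8 + \left(\left(- \frac{1}{4}\right) 6 + W\right) = -8 + \left(- \frac{3}{2} + W\right) = - \frac{19}{2} + W$)
$\frac{1}{-67319 + s{\left(105,216 \right)}} = \frac{1}{-67319 + \left(- \frac{19}{2} + 105\right)} = \frac{1}{-67319 + \frac{191}{2}} = \frac{1}{- \frac{134447}{2}} = - \frac{2}{134447}$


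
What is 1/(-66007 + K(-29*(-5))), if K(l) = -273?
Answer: -1/66280 ≈ -1.5088e-5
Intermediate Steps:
1/(-66007 + K(-29*(-5))) = 1/(-66007 - 273) = 1/(-66280) = -1/66280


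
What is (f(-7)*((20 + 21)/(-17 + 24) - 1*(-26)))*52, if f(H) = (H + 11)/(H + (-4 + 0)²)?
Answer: 46384/63 ≈ 736.25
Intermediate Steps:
f(H) = (11 + H)/(16 + H) (f(H) = (11 + H)/(H + (-4)²) = (11 + H)/(H + 16) = (11 + H)/(16 + H))
(f(-7)*((20 + 21)/(-17 + 24) - 1*(-26)))*52 = (((11 - 7)/(16 - 7))*((20 + 21)/(-17 + 24) - 1*(-26)))*52 = ((4/9)*(41/7 + 26))*52 = (((⅑)*4)*(41*(⅐) + 26))*52 = (4*(41/7 + 26)/9)*52 = ((4/9)*(223/7))*52 = (892/63)*52 = 46384/63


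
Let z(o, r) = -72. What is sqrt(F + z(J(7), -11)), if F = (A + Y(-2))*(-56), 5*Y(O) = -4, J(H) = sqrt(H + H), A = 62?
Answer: 54*I*sqrt(30)/5 ≈ 59.154*I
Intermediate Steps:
J(H) = sqrt(2)*sqrt(H) (J(H) = sqrt(2*H) = sqrt(2)*sqrt(H))
Y(O) = -4/5 (Y(O) = (1/5)*(-4) = -4/5)
F = -17136/5 (F = (62 - 4/5)*(-56) = (306/5)*(-56) = -17136/5 ≈ -3427.2)
sqrt(F + z(J(7), -11)) = sqrt(-17136/5 - 72) = sqrt(-17496/5) = 54*I*sqrt(30)/5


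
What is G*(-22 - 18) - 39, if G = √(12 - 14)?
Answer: -39 - 40*I*√2 ≈ -39.0 - 56.569*I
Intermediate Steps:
G = I*√2 (G = √(-2) = I*√2 ≈ 1.4142*I)
G*(-22 - 18) - 39 = (I*√2)*(-22 - 18) - 39 = (I*√2)*(-40) - 39 = -40*I*√2 - 39 = -39 - 40*I*√2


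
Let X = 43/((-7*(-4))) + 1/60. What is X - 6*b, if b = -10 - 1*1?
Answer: 7093/105 ≈ 67.552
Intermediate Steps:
b = -11 (b = -10 - 1 = -11)
X = 163/105 (X = 43/28 + 1*(1/60) = 43*(1/28) + 1/60 = 43/28 + 1/60 = 163/105 ≈ 1.5524)
X - 6*b = 163/105 - 6*(-11) = 163/105 + 66 = 7093/105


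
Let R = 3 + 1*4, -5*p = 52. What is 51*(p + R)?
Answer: -867/5 ≈ -173.40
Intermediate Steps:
p = -52/5 (p = -1/5*52 = -52/5 ≈ -10.400)
R = 7 (R = 3 + 4 = 7)
51*(p + R) = 51*(-52/5 + 7) = 51*(-17/5) = -867/5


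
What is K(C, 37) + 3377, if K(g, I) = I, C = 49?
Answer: 3414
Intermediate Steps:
K(C, 37) + 3377 = 37 + 3377 = 3414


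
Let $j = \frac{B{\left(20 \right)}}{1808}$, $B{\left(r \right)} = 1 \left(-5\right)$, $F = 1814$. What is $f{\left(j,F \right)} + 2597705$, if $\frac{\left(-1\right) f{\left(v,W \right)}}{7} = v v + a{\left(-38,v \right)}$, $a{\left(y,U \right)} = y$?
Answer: $\frac{8492413874769}{3268864} \approx 2.598 \cdot 10^{6}$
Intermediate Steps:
$B{\left(r \right)} = -5$
$j = - \frac{5}{1808} \approx -0.0027655$
$f{\left(v,W \right)} = 266 - 7 v^{2}$ ($f{\left(v,W \right)} = - 7 \left(v v - 38\right) = - 7 \left(v^{2} - 38\right) = - 7 \left(-38 + v^{2}\right) = 266 - 7 v^{2}$)
$f{\left(j,F \right)} + 2597705 = \left(266 - 7 \left(- \frac{5}{1808}\right)^{2}\right) + 2597705 = \left(266 - \frac{175}{3268864}\right) + 2597705 = \frac{869517649}{3268864} + 2597705 = \frac{8492413874769}{3268864}$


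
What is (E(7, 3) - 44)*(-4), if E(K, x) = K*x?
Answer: 92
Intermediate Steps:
(E(7, 3) - 44)*(-4) = (7*3 - 44)*(-4) = (21 - 44)*(-4) = -23*(-4) = 92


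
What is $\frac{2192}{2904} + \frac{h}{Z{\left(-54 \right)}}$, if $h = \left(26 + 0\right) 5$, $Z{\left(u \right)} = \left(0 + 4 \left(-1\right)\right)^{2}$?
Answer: $\frac{25787}{2904} \approx 8.8798$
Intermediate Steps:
$Z{\left(u \right)} = 16$ ($Z{\left(u \right)} = \left(0 - 4\right)^{2} = \left(-4\right)^{2} = 16$)
$h = 130$ ($h = 26 \cdot 5 = 130$)
$\frac{2192}{2904} + \frac{h}{Z{\left(-54 \right)}} = \frac{2192}{2904} + \frac{130}{16} = 2192 \cdot \frac{1}{2904} + 130 \cdot \frac{1}{16} = \frac{274}{363} + \frac{65}{8} = \frac{25787}{2904}$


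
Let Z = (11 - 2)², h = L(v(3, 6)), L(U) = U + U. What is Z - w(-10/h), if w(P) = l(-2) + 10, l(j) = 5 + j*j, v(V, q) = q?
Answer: 62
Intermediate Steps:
l(j) = 5 + j²
L(U) = 2*U
h = 12 (h = 2*6 = 12)
Z = 81 (Z = 9² = 81)
w(P) = 19 (w(P) = (5 + (-2)²) + 10 = (5 + 4) + 10 = 9 + 10 = 19)
Z - w(-10/h) = 81 - 1*19 = 81 - 19 = 62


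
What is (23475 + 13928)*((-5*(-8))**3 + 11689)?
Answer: 2830995667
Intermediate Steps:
(23475 + 13928)*((-5*(-8))**3 + 11689) = 37403*(40**3 + 11689) = 37403*(64000 + 11689) = 37403*75689 = 2830995667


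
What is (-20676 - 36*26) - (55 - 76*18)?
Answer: -20299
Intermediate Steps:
(-20676 - 36*26) - (55 - 76*18) = (-20676 - 936) - (55 - 1368) = -21612 - 1*(-1313) = -21612 + 1313 = -20299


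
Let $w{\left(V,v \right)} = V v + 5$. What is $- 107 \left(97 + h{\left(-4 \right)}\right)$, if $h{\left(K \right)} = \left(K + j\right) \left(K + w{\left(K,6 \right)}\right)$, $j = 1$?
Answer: $-17762$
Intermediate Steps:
$w{\left(V,v \right)} = 5 + V v$
$h{\left(K \right)} = \left(1 + K\right) \left(5 + 7 K\right)$ ($h{\left(K \right)} = \left(K + 1\right) \left(K + \left(5 + K 6\right)\right) = \left(1 + K\right) \left(K + \left(5 + 6 K\right)\right) = \left(1 + K\right) \left(5 + 7 K\right)$)
$- 107 \left(97 + h{\left(-4 \right)}\right) = - 107 \left(97 + \left(5 + 7 \left(-4\right)^{2} + 12 \left(-4\right)\right)\right) = - 107 \left(97 + \left(5 + 7 \cdot 16 - 48\right)\right) = - 107 \left(97 + \left(5 + 112 - 48\right)\right) = - 107 \left(97 + 69\right) = \left(-107\right) 166 = -17762$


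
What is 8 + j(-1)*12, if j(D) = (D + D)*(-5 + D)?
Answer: 152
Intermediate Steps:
j(D) = 2*D*(-5 + D) (j(D) = (2*D)*(-5 + D) = 2*D*(-5 + D))
8 + j(-1)*12 = 8 + (2*(-1)*(-5 - 1))*12 = 8 + (2*(-1)*(-6))*12 = 8 + 12*12 = 8 + 144 = 152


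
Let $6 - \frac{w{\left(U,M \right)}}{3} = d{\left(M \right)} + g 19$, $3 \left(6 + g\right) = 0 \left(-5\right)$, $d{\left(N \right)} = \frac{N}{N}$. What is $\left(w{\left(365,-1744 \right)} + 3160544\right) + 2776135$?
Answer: $5937036$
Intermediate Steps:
$d{\left(N \right)} = 1$
$g = -6$ ($g = -6 + \frac{0 \left(-5\right)}{3} = -6 + \frac{1}{3} \cdot 0 = -6 + 0 = -6$)
$w{\left(U,M \right)} = 357$ ($w{\left(U,M \right)} = 18 - 3 \left(1 - 114\right) = 18 - -339 = 18 + 339 = 357$)
$\left(w{\left(365,-1744 \right)} + 3160544\right) + 2776135 = \left(357 + 3160544\right) + 2776135 = 3160901 + 2776135 = 5937036$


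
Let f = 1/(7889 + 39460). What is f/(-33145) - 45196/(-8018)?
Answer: 35464908103781/6291654863445 ≈ 5.6368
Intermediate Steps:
f = 1/47349 ≈ 2.1120e-5
f/(-33145) - 45196/(-8018) = (1/47349)/(-33145) - 45196/(-8018) = (1/47349)*(-1/33145) - 45196*(-1/8018) = -1/1569382605 + 22598/4009 = 35464908103781/6291654863445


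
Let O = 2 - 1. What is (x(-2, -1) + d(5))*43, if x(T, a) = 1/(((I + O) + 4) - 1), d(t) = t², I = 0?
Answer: 4343/4 ≈ 1085.8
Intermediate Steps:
O = 1
x(T, a) = ¼ (x(T, a) = 1/(((0 + 1) + 4) - 1) = 1/((1 + 4) - 1) = 1/(5 - 1) = 1/4 = ¼)
(x(-2, -1) + d(5))*43 = (¼ + 5²)*43 = (¼ + 25)*43 = (101/4)*43 = 4343/4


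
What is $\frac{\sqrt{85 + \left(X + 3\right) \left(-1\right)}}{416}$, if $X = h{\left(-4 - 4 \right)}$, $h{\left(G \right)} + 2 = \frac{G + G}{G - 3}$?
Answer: $\frac{\sqrt{2497}}{2288} \approx 0.02184$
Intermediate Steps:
$h{\left(G \right)} = -2 + \frac{2 G}{-3 + G}$ ($h{\left(G \right)} = -2 + \frac{G + G}{G - 3} = -2 + \frac{2 G}{-3 + G}$)
$X = - \frac{6}{11}$ ($X = \frac{6}{-3 - 8} = \frac{6}{-11} = 6 \left(- \frac{1}{11}\right) = - \frac{6}{11} \approx -0.54545$)
$\frac{\sqrt{85 + \left(X + 3\right) \left(-1\right)}}{416} = \frac{\sqrt{85 + \left(- \frac{6}{11} + 3\right) \left(-1\right)}}{416} = \sqrt{85 + \frac{27}{11} \left(-1\right)} \frac{1}{416} = \sqrt{85 - \frac{27}{11}} \cdot \frac{1}{416} = \sqrt{\frac{908}{11}} \cdot \frac{1}{416} = \frac{2 \sqrt{2497}}{11} \cdot \frac{1}{416} = \frac{\sqrt{2497}}{2288}$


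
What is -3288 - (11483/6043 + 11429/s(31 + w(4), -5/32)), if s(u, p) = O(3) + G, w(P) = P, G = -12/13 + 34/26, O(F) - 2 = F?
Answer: -2289511501/423010 ≈ -5412.4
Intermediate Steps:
O(F) = 2 + F
G = 5/13 (G = -12*1/13 + 34*(1/26) = -12/13 + 17/13 = 5/13 ≈ 0.38462)
s(u, p) = 70/13 (s(u, p) = (2 + 3) + 5/13 = 5 + 5/13 = 70/13)
-3288 - (11483/6043 + 11429/s(31 + w(4), -5/32)) = -3288 - (11483/6043 + 11429/(70/13)) = -3288 - (11483*(1/6043) + 11429*(13/70)) = -3288 - (11483/6043 + 148577/70) = -3288 - 1*898654621/423010 = -3288 - 898654621/423010 = -2289511501/423010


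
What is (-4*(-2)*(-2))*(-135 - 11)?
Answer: 2336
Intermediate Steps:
(-4*(-2)*(-2))*(-135 - 11) = (-4*(-2)*(-2))*(-146) = (8*(-2))*(-146) = -16*(-146) = 2336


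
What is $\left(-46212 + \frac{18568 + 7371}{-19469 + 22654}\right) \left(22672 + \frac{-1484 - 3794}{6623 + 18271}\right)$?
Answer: $- \frac{638888045160913}{609903} \approx -1.0475 \cdot 10^{9}$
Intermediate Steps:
$\left(-46212 + \frac{18568 + 7371}{-19469 + 22654}\right) \left(22672 + \frac{-1484 - 3794}{6623 + 18271}\right) = \left(-46212 + \frac{25939}{3185}\right) \left(22672 - \frac{5278}{24894}\right) = \left(-46212 + 25939 \cdot \frac{1}{3185}\right) \left(22672 - \frac{2639}{12447}\right) = \left(-46212 + \frac{25939}{3185}\right) \left(22672 - \frac{2639}{12447}\right) = \left(- \frac{147159281}{3185}\right) \frac{282195745}{12447} = - \frac{638888045160913}{609903}$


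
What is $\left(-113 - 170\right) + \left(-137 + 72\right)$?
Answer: $-348$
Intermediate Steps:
$\left(-113 - 170\right) + \left(-137 + 72\right) = -283 - 65 = -348$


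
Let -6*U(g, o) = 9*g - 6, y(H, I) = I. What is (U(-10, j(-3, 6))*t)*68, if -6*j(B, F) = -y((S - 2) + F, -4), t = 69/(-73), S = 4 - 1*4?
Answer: -75072/73 ≈ -1028.4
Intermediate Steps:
S = 0 (S = 4 - 4 = 0)
t = -69/73 (t = 69*(-1/73) = -69/73 ≈ -0.94521)
j(B, F) = -⅔ (j(B, F) = -(-1)*(-4)/6 = -⅙*4 = -⅔)
U(g, o) = 1 - 3*g/2 (U(g, o) = -(9*g - 6)/6 = -(-6 + 9*g)/6 = 1 - 3*g/2)
(U(-10, j(-3, 6))*t)*68 = ((1 - 3/2*(-10))*(-69/73))*68 = ((1 + 15)*(-69/73))*68 = (16*(-69/73))*68 = -1104/73*68 = -75072/73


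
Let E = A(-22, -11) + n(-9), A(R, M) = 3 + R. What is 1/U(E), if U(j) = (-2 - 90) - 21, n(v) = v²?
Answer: -1/113 ≈ -0.0088496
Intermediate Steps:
E = 62 (E = (3 - 22) + (-9)² = -19 + 81 = 62)
U(j) = -113 (U(j) = -92 - 21 = -113)
1/U(E) = 1/(-113) = -1/113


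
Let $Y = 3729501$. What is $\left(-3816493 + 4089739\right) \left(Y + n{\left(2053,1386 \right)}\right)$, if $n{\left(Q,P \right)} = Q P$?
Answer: $1796581246914$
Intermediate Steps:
$n{\left(Q,P \right)} = P Q$
$\left(-3816493 + 4089739\right) \left(Y + n{\left(2053,1386 \right)}\right) = \left(-3816493 + 4089739\right) \left(3729501 + 1386 \cdot 2053\right) = 273246 \left(3729501 + 2845458\right) = 273246 \cdot 6574959 = 1796581246914$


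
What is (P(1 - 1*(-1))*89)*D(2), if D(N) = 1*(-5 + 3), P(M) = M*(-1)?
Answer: 356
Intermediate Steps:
P(M) = -M
D(N) = -2 (D(N) = 1*(-2) = -2)
(P(1 - 1*(-1))*89)*D(2) = (-(1 - 1*(-1))*89)*(-2) = (-(1 + 1)*89)*(-2) = (-1*2*89)*(-2) = -2*89*(-2) = -178*(-2) = 356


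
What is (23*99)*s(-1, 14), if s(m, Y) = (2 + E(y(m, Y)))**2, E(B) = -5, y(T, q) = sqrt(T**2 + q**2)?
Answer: 20493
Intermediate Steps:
s(m, Y) = 9 (s(m, Y) = (2 - 5)**2 = (-3)**2 = 9)
(23*99)*s(-1, 14) = (23*99)*9 = 2277*9 = 20493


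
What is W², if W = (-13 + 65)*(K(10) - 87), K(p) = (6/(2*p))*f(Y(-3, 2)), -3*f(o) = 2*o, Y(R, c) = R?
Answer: 504631296/25 ≈ 2.0185e+7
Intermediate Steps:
f(o) = -2*o/3
K(p) = 6/p (K(p) = (6/(2*p))*(-⅔*(-3)) = ((1/(2*p))*6)*2 = (3/p)*2 = 6/p)
W = -22464/5 (W = (-13 + 65)*(6/10 - 87) = 52*(6*(⅒) - 87) = 52*(⅗ - 87) = 52*(-432/5) = -22464/5 ≈ -4492.8)
W² = (-22464/5)² = 504631296/25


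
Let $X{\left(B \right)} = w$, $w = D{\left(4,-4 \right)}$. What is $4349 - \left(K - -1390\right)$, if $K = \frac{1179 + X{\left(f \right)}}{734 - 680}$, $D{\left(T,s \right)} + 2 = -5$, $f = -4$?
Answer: $\frac{79307}{27} \approx 2937.3$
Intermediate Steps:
$D{\left(T,s \right)} = -7$ ($D{\left(T,s \right)} = -2 - 5 = -7$)
$w = -7$
$X{\left(B \right)} = -7$
$K = \frac{586}{27}$ ($K = \frac{1179 - 7}{734 - 680} = \frac{1172}{54} = 1172 \cdot \frac{1}{54} = \frac{586}{27} \approx 21.704$)
$4349 - \left(K - -1390\right) = 4349 - \left(\frac{586}{27} - -1390\right) = 4349 - \left(\frac{586}{27} + 1390\right) = 4349 - \frac{38116}{27} = \frac{79307}{27}$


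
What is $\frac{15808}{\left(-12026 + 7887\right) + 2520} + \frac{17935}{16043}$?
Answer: $- \frac{224570979}{25973617} \approx -8.6461$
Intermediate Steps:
$\frac{15808}{\left(-12026 + 7887\right) + 2520} + \frac{17935}{16043} = \frac{15808}{-4139 + 2520} + 17935 \cdot \frac{1}{16043} = \frac{15808}{-1619} + \frac{17935}{16043} = 15808 \left(- \frac{1}{1619}\right) + \frac{17935}{16043} = - \frac{15808}{1619} + \frac{17935}{16043} = - \frac{224570979}{25973617}$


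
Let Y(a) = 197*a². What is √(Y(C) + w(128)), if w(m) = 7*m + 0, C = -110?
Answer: 2*√596149 ≈ 1544.2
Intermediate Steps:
w(m) = 7*m
√(Y(C) + w(128)) = √(197*(-110)² + 7*128) = √(197*12100 + 896) = √(2383700 + 896) = √2384596 = 2*√596149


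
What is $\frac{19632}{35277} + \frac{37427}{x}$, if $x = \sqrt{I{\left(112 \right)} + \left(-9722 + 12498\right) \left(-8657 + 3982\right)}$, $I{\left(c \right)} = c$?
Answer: $\frac{6544}{11759} - \frac{37427 i \sqrt{3244422}}{6488844} \approx 0.55651 - 10.389 i$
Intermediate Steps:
$x = 2 i \sqrt{3244422}$ ($x = \sqrt{112 + \left(-9722 + 12498\right) \left(-8657 + 3982\right)} = \sqrt{112 + 2776 \left(-4675\right)} = \sqrt{112 - 12977800} = \sqrt{-12977688} = 2 i \sqrt{3244422} \approx 3602.5 i$)
$\frac{19632}{35277} + \frac{37427}{x} = \frac{19632}{35277} + \frac{37427}{2 i \sqrt{3244422}} = 19632 \cdot \frac{1}{35277} + 37427 \left(- \frac{i \sqrt{3244422}}{6488844}\right) = \frac{6544}{11759} - \frac{37427 i \sqrt{3244422}}{6488844}$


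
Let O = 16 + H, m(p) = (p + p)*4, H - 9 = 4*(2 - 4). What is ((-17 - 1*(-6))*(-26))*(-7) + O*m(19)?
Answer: 582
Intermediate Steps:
H = 1 (H = 9 + 4*(2 - 4) = 9 + 4*(-2) = 9 - 8 = 1)
m(p) = 8*p (m(p) = (2*p)*4 = 8*p)
O = 17 (O = 16 + 1 = 17)
((-17 - 1*(-6))*(-26))*(-7) + O*m(19) = ((-17 - 1*(-6))*(-26))*(-7) + 17*(8*19) = ((-17 + 6)*(-26))*(-7) + 17*152 = -11*(-26)*(-7) + 2584 = 286*(-7) + 2584 = -2002 + 2584 = 582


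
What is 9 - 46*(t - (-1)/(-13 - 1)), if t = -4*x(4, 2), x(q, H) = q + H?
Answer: 7814/7 ≈ 1116.3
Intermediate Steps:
x(q, H) = H + q
t = -24 (t = -4*(2 + 4) = -4*6 = -24)
9 - 46*(t - (-1)/(-13 - 1)) = 9 - 46*(-24 - (-1)/(-13 - 1)) = 9 - 46*(-24 - (-1)/(-14)) = 9 - 46*(-24 - (-1)*(-1)/14) = 9 - 46*(-24 - 1*1/14) = 9 - 46*(-24 - 1/14) = 9 - 46*(-337/14) = 9 + 7751/7 = 7814/7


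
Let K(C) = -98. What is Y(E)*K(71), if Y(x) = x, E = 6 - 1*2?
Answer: -392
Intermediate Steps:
E = 4 (E = 6 - 2 = 4)
Y(E)*K(71) = 4*(-98) = -392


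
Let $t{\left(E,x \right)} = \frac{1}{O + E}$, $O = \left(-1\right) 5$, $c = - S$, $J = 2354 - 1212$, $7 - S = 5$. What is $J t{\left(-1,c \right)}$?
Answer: $- \frac{571}{3} \approx -190.33$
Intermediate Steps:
$S = 2$ ($S = 7 - 5 = 2$)
$J = 1142$ ($J = 2354 - 1212 = 1142$)
$c = -2$ ($c = \left(-1\right) 2 = -2$)
$O = -5$
$t{\left(E,x \right)} = \frac{1}{-5 + E}$
$J t{\left(-1,c \right)} = \frac{1142}{-5 - 1} = \frac{1142}{-6} = 1142 \left(- \frac{1}{6}\right) = - \frac{571}{3}$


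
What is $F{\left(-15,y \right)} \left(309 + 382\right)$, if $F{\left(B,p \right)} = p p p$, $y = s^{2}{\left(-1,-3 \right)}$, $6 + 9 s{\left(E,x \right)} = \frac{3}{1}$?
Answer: $\frac{691}{729} \approx 0.94787$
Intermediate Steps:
$s{\left(E,x \right)} = - \frac{1}{3}$ ($s{\left(E,x \right)} = - \frac{2}{3} + \frac{3 \cdot 1^{-1}}{9} = - \frac{2}{3} + \frac{3 \cdot 1}{9} = - \frac{2}{3} + \frac{1}{9} \cdot 3 = - \frac{2}{3} + \frac{1}{3} = - \frac{1}{3}$)
$y = \frac{1}{9}$ ($y = \left(- \frac{1}{3}\right)^{2} = \frac{1}{9} \approx 0.11111$)
$F{\left(B,p \right)} = p^{3}$ ($F{\left(B,p \right)} = p^{2} p = p^{3}$)
$F{\left(-15,y \right)} \left(309 + 382\right) = \frac{309 + 382}{729} = \frac{1}{729} \cdot 691 = \frac{691}{729}$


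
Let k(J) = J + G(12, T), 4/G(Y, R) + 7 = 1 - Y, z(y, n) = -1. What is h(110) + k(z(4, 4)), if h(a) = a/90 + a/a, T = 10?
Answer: 1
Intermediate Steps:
G(Y, R) = 4/(-6 - Y) (G(Y, R) = 4/(-7 + (1 - Y)) = 4/(-6 - Y))
h(a) = 1 + a/90 (h(a) = a*(1/90) + 1 = a/90 + 1 = 1 + a/90)
k(J) = -2/9 + J (k(J) = J - 4/(6 + 12) = J - 4/18 = J - 4*1/18 = J - 2/9 = -2/9 + J)
h(110) + k(z(4, 4)) = (1 + (1/90)*110) + (-2/9 - 1) = (1 + 11/9) - 11/9 = 20/9 - 11/9 = 1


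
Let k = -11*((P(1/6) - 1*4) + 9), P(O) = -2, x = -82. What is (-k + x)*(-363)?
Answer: 17787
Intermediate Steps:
k = -33 (k = -11*((-2 - 1*4) + 9) = -11*((-2 - 4) + 9) = -11*(-6 + 9) = -11*3 = -33)
(-k + x)*(-363) = (-1*(-33) - 82)*(-363) = (33 - 82)*(-363) = -49*(-363) = 17787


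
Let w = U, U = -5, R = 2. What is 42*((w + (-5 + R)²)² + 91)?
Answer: 4494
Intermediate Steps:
w = -5
42*((w + (-5 + R)²)² + 91) = 42*((-5 + (-5 + 2)²)² + 91) = 42*((-5 + (-3)²)² + 91) = 42*((-5 + 9)² + 91) = 42*(4² + 91) = 42*(16 + 91) = 42*107 = 4494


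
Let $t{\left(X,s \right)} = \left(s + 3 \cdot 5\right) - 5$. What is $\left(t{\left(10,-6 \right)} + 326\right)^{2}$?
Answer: $108900$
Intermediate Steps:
$t{\left(X,s \right)} = 10 + s$ ($t{\left(X,s \right)} = \left(s + 15\right) - 5 = \left(15 + s\right) - 5 = 10 + s$)
$\left(t{\left(10,-6 \right)} + 326\right)^{2} = \left(\left(10 - 6\right) + 326\right)^{2} = \left(4 + 326\right)^{2} = 330^{2} = 108900$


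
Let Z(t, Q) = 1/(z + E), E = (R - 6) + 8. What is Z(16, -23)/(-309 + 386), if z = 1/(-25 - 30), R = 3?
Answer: 5/1918 ≈ 0.0026069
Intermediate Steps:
z = -1/55 (z = 1/(-55) = -1/55 ≈ -0.018182)
E = 5 (E = (3 - 6) + 8 = -3 + 8 = 5)
Z(t, Q) = 55/274 (Z(t, Q) = 1/(-1/55 + 5) = 1/(274/55) = 55/274)
Z(16, -23)/(-309 + 386) = 55/(274*(-309 + 386)) = (55/274)/77 = (55/274)*(1/77) = 5/1918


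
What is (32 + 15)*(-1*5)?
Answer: -235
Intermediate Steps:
(32 + 15)*(-1*5) = 47*(-5) = -235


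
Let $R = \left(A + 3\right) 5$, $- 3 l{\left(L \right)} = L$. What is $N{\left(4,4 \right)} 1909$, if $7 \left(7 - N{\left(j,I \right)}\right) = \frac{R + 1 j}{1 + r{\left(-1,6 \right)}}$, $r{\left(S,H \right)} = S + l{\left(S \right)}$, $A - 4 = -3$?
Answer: $- \frac{43907}{7} \approx -6272.4$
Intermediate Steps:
$A = 1$ ($A = 4 - 3 = 1$)
$l{\left(L \right)} = - \frac{L}{3}$
$R = 20$ ($R = \left(1 + 3\right) 5 = 4 \cdot 5 = 20$)
$r{\left(S,H \right)} = \frac{2 S}{3}$ ($r{\left(S,H \right)} = S - \frac{S}{3} = \frac{2 S}{3}$)
$N{\left(j,I \right)} = - \frac{11}{7} - \frac{3 j}{7}$ ($N{\left(j,I \right)} = 7 - \frac{\left(20 + 1 j\right) \frac{1}{1 + \frac{2}{3} \left(-1\right)}}{7} = 7 - \frac{\left(20 + j\right) \frac{1}{1 - \frac{2}{3}}}{7} = 7 - \frac{\left(20 + j\right) \frac{1}{\frac{1}{3}}}{7} = 7 - \frac{\left(20 + j\right) 3}{7} = 7 - \frac{60 + 3 j}{7} = 7 - \left(\frac{60}{7} + \frac{3 j}{7}\right) = - \frac{11}{7} - \frac{3 j}{7}$)
$N{\left(4,4 \right)} 1909 = \left(- \frac{11}{7} - \frac{12}{7}\right) 1909 = \left(- \frac{23}{7}\right) 1909 = - \frac{43907}{7}$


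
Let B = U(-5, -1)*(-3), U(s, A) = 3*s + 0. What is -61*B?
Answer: -2745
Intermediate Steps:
U(s, A) = 3*s
B = 45 (B = (3*(-5))*(-3) = -15*(-3) = 45)
-61*B = -61*45 = -2745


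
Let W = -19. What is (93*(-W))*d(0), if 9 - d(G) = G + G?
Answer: 15903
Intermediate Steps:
d(G) = 9 - 2*G (d(G) = 9 - (G + G) = 9 - 2*G)
(93*(-W))*d(0) = (93*(-1*(-19)))*(9 - 2*0) = (93*19)*(9 + 0) = 1767*9 = 15903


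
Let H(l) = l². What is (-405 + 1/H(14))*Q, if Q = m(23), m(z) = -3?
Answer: 238137/196 ≈ 1215.0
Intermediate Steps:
Q = -3
(-405 + 1/H(14))*Q = (-405 + 1/(14²))*(-3) = (-405 + 1/196)*(-3) = -79379/196*(-3) = 238137/196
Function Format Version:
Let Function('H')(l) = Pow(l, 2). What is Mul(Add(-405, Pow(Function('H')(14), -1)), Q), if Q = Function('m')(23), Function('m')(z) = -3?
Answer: Rational(238137, 196) ≈ 1215.0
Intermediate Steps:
Q = -3
Mul(Add(-405, Pow(Function('H')(14), -1)), Q) = Mul(Add(-405, Pow(Pow(14, 2), -1)), -3) = Mul(Add(-405, Pow(196, -1)), -3) = Mul(Add(-405, Rational(1, 196)), -3) = Mul(Rational(-79379, 196), -3) = Rational(238137, 196)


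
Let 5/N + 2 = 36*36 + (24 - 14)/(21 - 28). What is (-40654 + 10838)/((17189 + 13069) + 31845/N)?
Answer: -104356/28919259 ≈ -0.0036085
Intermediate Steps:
N = 35/9048 (N = 5/(-2 + (36*36 + (24 - 14)/(21 - 28))) = 5/(-2 + (1296 + 10/(-7))) = 5/(-2 + (1296 + 10*(-1/7))) = 5/(-2 + (1296 - 10/7)) = 5/(-2 + 9062/7) = 5/(9048/7) = 5*(7/9048) = 35/9048 ≈ 0.0038683)
(-40654 + 10838)/((17189 + 13069) + 31845/N) = (-40654 + 10838)/((17189 + 13069) + 31845/(35/9048)) = -29816/(30258 + 31845*(9048/35)) = -29816/(30258 + 57626712/7) = -29816/57838518/7 = -29816*7/57838518 = -104356/28919259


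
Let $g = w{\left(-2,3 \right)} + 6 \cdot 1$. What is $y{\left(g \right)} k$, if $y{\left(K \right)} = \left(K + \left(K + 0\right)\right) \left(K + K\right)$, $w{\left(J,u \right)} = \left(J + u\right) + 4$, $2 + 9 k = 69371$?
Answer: $\frac{11191532}{3} \approx 3.7305 \cdot 10^{6}$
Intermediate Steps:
$k = \frac{23123}{3}$ ($k = - \frac{2}{9} + \frac{1}{9} \cdot 69371 = - \frac{2}{9} + \frac{69371}{9} = \frac{23123}{3} \approx 7707.7$)
$w{\left(J,u \right)} = 4 + J + u$
$g = 11$ ($g = \left(4 - 2 + 3\right) + 6 \cdot 1 = 5 + 6 = 11$)
$y{\left(K \right)} = 4 K^{2}$ ($y{\left(K \right)} = \left(K + K\right) 2 K = 2 K 2 K = 4 K^{2}$)
$y{\left(g \right)} k = 4 \cdot 11^{2} \cdot \frac{23123}{3} = 4 \cdot 121 \cdot \frac{23123}{3} = 484 \cdot \frac{23123}{3} = \frac{11191532}{3}$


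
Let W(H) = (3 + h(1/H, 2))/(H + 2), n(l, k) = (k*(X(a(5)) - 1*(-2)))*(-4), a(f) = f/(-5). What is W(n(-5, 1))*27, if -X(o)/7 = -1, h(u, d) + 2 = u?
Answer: -105/136 ≈ -0.77206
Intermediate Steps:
h(u, d) = -2 + u
a(f) = -f/5 (a(f) = f*(-1/5) = -f/5)
X(o) = 7 (X(o) = -7*(-1) = 7)
n(l, k) = -36*k (n(l, k) = (k*(7 - 1*(-2)))*(-4) = (k*(7 + 2))*(-4) = (k*9)*(-4) = (9*k)*(-4) = -36*k)
W(H) = (1 + 1/H)/(2 + H) (W(H) = (3 + (-2 + 1/H))/(H + 2) = (3 + (-2 + 1/H))/(2 + H) = (1 + 1/H)/(2 + H))
W(n(-5, 1))*27 = ((1 - 36*1)/(((-36*1))*(2 - 36*1)))*27 = ((1 - 36)/((-36)*(2 - 36)))*27 = -1/36*(-35)/(-34)*27 = -1/36*(-1/34)*(-35)*27 = -35/1224*27 = -105/136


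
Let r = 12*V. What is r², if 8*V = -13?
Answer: 1521/4 ≈ 380.25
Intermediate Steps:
V = -13/8 (V = (⅛)*(-13) = -13/8 ≈ -1.6250)
r = -39/2 (r = 12*(-13/8) = -39/2 ≈ -19.500)
r² = (-39/2)² = 1521/4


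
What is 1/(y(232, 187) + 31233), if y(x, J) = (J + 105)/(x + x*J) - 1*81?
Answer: 10904/339681481 ≈ 3.2101e-5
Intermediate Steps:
y(x, J) = -81 + (105 + J)/(x + J*x) (y(x, J) = (105 + J)/(x + J*x) - 81 = -81 + (105 + J)/(x + J*x))
1/(y(232, 187) + 31233) = 1/((105 + 187 - 81*232 - 81*187*232)/(232*(1 + 187)) + 31233) = 1/((1/232)*(105 + 187 - 18792 - 3514104)/188 + 31233) = 1/((1/232)*(1/188)*(-3532604) + 31233) = 1/(-883151/10904 + 31233) = 1/(339681481/10904) = 10904/339681481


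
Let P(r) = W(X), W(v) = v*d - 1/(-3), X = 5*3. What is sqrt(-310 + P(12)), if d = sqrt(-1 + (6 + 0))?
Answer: sqrt(-2787 + 135*sqrt(5))/3 ≈ 16.617*I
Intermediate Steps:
X = 15
d = sqrt(5) (d = sqrt(-1 + 6) = sqrt(5) ≈ 2.2361)
W(v) = 1/3 + v*sqrt(5) (W(v) = v*sqrt(5) - 1/(-3) = v*sqrt(5) - 1*(-1/3) = v*sqrt(5) + 1/3 = 1/3 + v*sqrt(5))
P(r) = 1/3 + 15*sqrt(5)
sqrt(-310 + P(12)) = sqrt(-310 + (1/3 + 15*sqrt(5))) = sqrt(-929/3 + 15*sqrt(5))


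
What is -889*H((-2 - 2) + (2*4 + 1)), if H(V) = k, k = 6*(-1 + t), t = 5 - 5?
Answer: 5334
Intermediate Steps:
t = 0
k = -6 (k = 6*(-1 + 0) = 6*(-1) = -6)
H(V) = -6
-889*H((-2 - 2) + (2*4 + 1)) = -889*(-6) = 5334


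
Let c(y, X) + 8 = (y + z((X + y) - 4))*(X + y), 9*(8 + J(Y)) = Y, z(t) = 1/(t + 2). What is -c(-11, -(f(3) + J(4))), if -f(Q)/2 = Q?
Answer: 1418/45 ≈ 31.511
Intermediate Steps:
z(t) = 1/(2 + t)
f(Q) = -2*Q
J(Y) = -8 + Y/9
c(y, X) = -8 + (X + y)*(y + 1/(-2 + X + y)) (c(y, X) = -8 + (y + 1/(2 + ((X + y) - 4)))*(X + y) = -8 + (y + 1/(2 + (-4 + X + y)))*(X + y) = -8 + (y + 1/(-2 + X + y))*(X + y) = -8 + (X + y)*(y + 1/(-2 + X + y)))
-c(-11, -(f(3) + J(4))) = -(-(-2*3 + (-8 + (⅑)*4)) - 11 + (-8 + (-11)² - (-2*3 + (-8 + (⅑)*4))*(-11))*(-2 - (-2*3 + (-8 + (⅑)*4)) - 11))/(-2 - (-2*3 + (-8 + (⅑)*4)) - 11) = -(-(-6 + (-8 + 4/9)) - 11 + (-8 + 121 - (-6 + (-8 + 4/9))*(-11))*(-2 - (-6 + (-8 + 4/9)) - 11))/(-2 - (-6 + (-8 + 4/9)) - 11) = -(-(-6 - 68/9) - 11 + (-8 + 121 - (-6 - 68/9)*(-11))*(-2 - (-6 - 68/9) - 11))/(-2 - (-6 - 68/9) - 11) = -(-1*(-122/9) - 11 + (-8 + 121 - 1*(-122/9)*(-11))*(-2 - 1*(-122/9) - 11))/(-2 - 1*(-122/9) - 11) = -(122/9 - 11 + (-8 + 121 + (122/9)*(-11))*(-2 + 122/9 - 11))/(-2 + 122/9 - 11) = -(122/9 - 11 + (-8 + 121 - 1342/9)*(5/9))/5/9 = -9*(122/9 - 11 - 325/9*5/9)/5 = -9*(122/9 - 11 - 1625/81)/5 = -9*(-1418)/(5*81) = -1*(-1418/45) = 1418/45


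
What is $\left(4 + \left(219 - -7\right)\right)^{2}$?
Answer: $52900$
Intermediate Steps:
$\left(4 + \left(219 - -7\right)\right)^{2} = \left(4 + \left(219 + 7\right)\right)^{2} = \left(4 + 226\right)^{2} = 230^{2} = 52900$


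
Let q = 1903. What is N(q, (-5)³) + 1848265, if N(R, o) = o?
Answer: 1848140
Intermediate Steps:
N(q, (-5)³) + 1848265 = (-5)³ + 1848265 = -125 + 1848265 = 1848140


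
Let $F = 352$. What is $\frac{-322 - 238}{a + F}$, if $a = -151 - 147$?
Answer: $- \frac{280}{27} \approx -10.37$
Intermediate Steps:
$a = -298$ ($a = -151 - 147 = -298$)
$\frac{-322 - 238}{a + F} = \frac{-322 - 238}{-298 + 352} = - \frac{560}{54} = \left(-560\right) \frac{1}{54} = - \frac{280}{27}$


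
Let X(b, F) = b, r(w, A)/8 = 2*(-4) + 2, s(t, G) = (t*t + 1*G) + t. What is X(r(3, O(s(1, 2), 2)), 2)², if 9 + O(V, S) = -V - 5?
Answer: 2304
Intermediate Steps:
s(t, G) = G + t + t² (s(t, G) = (t² + G) + t = (G + t²) + t = G + t + t²)
O(V, S) = -14 - V (O(V, S) = -9 + (-V - 5) = -9 + (-5 - V) = -14 - V)
r(w, A) = -48 (r(w, A) = 8*(2*(-4) + 2) = 8*(-8 + 2) = 8*(-6) = -48)
X(r(3, O(s(1, 2), 2)), 2)² = (-48)² = 2304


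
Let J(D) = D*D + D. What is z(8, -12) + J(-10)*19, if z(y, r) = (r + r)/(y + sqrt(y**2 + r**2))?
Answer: 5134/3 - 2*sqrt(13)/3 ≈ 1708.9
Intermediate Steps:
J(D) = D + D**2 (J(D) = D**2 + D = D + D**2)
z(y, r) = 2*r/(y + sqrt(r**2 + y**2)) (z(y, r) = (2*r)/(y + sqrt(r**2 + y**2)) = 2*r/(y + sqrt(r**2 + y**2)))
z(8, -12) + J(-10)*19 = 2*(-12)/(8 + sqrt((-12)**2 + 8**2)) - 10*(1 - 10)*19 = 2*(-12)/(8 + sqrt(144 + 64)) - 10*(-9)*19 = 2*(-12)/(8 + sqrt(208)) + 90*19 = 2*(-12)/(8 + 4*sqrt(13)) + 1710 = -24/(8 + 4*sqrt(13)) + 1710 = 1710 - 24/(8 + 4*sqrt(13))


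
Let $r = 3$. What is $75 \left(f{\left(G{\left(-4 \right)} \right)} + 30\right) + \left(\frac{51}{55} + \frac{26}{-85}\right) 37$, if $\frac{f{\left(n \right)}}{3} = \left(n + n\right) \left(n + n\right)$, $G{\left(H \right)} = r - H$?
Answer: $\frac{43358747}{935} \approx 46373.0$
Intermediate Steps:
$G{\left(H \right)} = 3 - H$
$f{\left(n \right)} = 12 n^{2}$ ($f{\left(n \right)} = 3 \left(n + n\right) \left(n + n\right) = 3 \cdot 2 n 2 n = 3 \cdot 4 n^{2} = 12 n^{2}$)
$75 \left(f{\left(G{\left(-4 \right)} \right)} + 30\right) + \left(\frac{51}{55} + \frac{26}{-85}\right) 37 = 75 \left(12 \left(3 - -4\right)^{2} + 30\right) + \left(\frac{51}{55} + \frac{26}{-85}\right) 37 = 75 \left(12 \left(3 + 4\right)^{2} + 30\right) + \left(51 \cdot \frac{1}{55} + 26 \left(- \frac{1}{85}\right)\right) 37 = 75 \left(12 \cdot 7^{2} + 30\right) + \left(\frac{51}{55} - \frac{26}{85}\right) 37 = 75 \left(12 \cdot 49 + 30\right) + \frac{581}{935} \cdot 37 = 75 \left(588 + 30\right) + \frac{21497}{935} = 75 \cdot 618 + \frac{21497}{935} = 46350 + \frac{21497}{935} = \frac{43358747}{935}$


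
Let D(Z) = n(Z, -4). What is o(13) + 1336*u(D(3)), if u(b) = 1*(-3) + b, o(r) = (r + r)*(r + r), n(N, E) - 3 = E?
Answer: -4668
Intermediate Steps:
n(N, E) = 3 + E
D(Z) = -1 (D(Z) = 3 - 4 = -1)
o(r) = 4*r**2 (o(r) = (2*r)*(2*r) = 4*r**2)
u(b) = -3 + b
o(13) + 1336*u(D(3)) = 4*13**2 + 1336*(-3 - 1) = 4*169 + 1336*(-4) = 676 - 5344 = -4668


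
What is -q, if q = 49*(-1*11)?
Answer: 539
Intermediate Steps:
q = -539 (q = 49*(-11) = -539)
-q = -1*(-539) = 539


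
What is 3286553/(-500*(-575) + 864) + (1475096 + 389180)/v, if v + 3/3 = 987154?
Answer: 3781920738073/284659387692 ≈ 13.286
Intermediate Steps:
v = 987153 (v = -1 + 987154 = 987153)
3286553/(-500*(-575) + 864) + (1475096 + 389180)/v = 3286553/(-500*(-575) + 864) + (1475096 + 389180)/987153 = 3286553/(287500 + 864) + 1864276*(1/987153) = 3286553/288364 + 1864276/987153 = 3781920738073/284659387692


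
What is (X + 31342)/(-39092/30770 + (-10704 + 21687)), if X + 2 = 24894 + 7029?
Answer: 973301255/168953909 ≈ 5.7607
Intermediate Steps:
X = 31921 (X = -2 + (24894 + 7029) = -2 + 31923 = 31921)
(X + 31342)/(-39092/30770 + (-10704 + 21687)) = (31921 + 31342)/(-39092/30770 + (-10704 + 21687)) = 63263/(-39092*1/30770 + 10983) = 63263/(-19546/15385 + 10983) = 63263/(168953909/15385) = 63263*(15385/168953909) = 973301255/168953909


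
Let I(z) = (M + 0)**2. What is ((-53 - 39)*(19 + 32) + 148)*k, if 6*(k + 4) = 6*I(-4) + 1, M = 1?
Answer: 38624/3 ≈ 12875.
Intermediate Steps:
I(z) = 1 (I(z) = (1 + 0)**2 = 1**2 = 1)
k = -17/6 (k = -4 + (6*1 + 1)/6 = -4 + (6 + 1)/6 = -4 + (1/6)*7 = -4 + 7/6 = -17/6 ≈ -2.8333)
((-53 - 39)*(19 + 32) + 148)*k = ((-53 - 39)*(19 + 32) + 148)*(-17/6) = (-92*51 + 148)*(-17/6) = (-4692 + 148)*(-17/6) = -4544*(-17/6) = 38624/3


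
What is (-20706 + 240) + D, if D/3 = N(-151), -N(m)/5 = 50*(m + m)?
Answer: 206034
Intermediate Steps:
N(m) = -500*m (N(m) = -250*(m + m) = -250*2*m = -500*m)
D = 226500 (D = 3*(-500*(-151)) = 3*75500 = 226500)
(-20706 + 240) + D = (-20706 + 240) + 226500 = -20466 + 226500 = 206034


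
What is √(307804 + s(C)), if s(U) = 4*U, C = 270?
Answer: 2*√77221 ≈ 555.77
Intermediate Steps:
√(307804 + s(C)) = √(307804 + 4*270) = √(307804 + 1080) = √308884 = 2*√77221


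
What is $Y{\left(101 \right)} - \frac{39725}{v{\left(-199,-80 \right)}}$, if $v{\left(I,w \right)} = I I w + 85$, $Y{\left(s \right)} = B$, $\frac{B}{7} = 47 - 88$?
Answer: $- \frac{181834968}{633599} \approx -286.99$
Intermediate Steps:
$B = -287$ ($B = 7 \left(47 - 88\right) = 7 \left(-41\right) = -287$)
$Y{\left(s \right)} = -287$
$v{\left(I,w \right)} = 85 + w I^{2}$ ($v{\left(I,w \right)} = I^{2} w + 85 = w I^{2} + 85 = 85 + w I^{2}$)
$Y{\left(101 \right)} - \frac{39725}{v{\left(-199,-80 \right)}} = -287 - \frac{39725}{85 - 80 \left(-199\right)^{2}} = -287 - \frac{39725}{85 - 3168080} = -287 - \frac{39725}{-3167995} = -287 - 39725 \left(- \frac{1}{3167995}\right) = -287 - - \frac{7945}{633599} = -287 + \frac{7945}{633599} = - \frac{181834968}{633599}$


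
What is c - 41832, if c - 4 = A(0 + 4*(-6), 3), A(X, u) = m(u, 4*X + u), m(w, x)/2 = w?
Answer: -41822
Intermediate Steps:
m(w, x) = 2*w
A(X, u) = 2*u
c = 10 (c = 4 + 2*3 = 4 + 6 = 10)
c - 41832 = 10 - 41832 = -41822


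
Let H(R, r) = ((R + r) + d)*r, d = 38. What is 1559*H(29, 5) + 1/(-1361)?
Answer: 763847639/1361 ≈ 5.6124e+5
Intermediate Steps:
H(R, r) = r*(38 + R + r) (H(R, r) = ((R + r) + 38)*r = (38 + R + r)*r = r*(38 + R + r))
1559*H(29, 5) + 1/(-1361) = 1559*(5*(38 + 29 + 5)) + 1/(-1361) = 1559*(5*72) - 1/1361 = 1559*360 - 1/1361 = 561240 - 1/1361 = 763847639/1361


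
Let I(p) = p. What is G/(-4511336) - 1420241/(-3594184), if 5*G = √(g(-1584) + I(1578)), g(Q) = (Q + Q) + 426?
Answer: 1420241/3594184 - I*√291/11278340 ≈ 0.39515 - 1.5125e-6*I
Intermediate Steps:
g(Q) = 426 + 2*Q (g(Q) = 2*Q + 426 = 426 + 2*Q)
G = 2*I*√291/5 (G = √((426 + 2*(-1584)) + 1578)/5 = √((426 - 3168) + 1578)/5 = √(-2742 + 1578)/5 = √(-1164)/5 = (2*I*√291)/5 = 2*I*√291/5 ≈ 6.8235*I)
G/(-4511336) - 1420241/(-3594184) = (2*I*√291/5)/(-4511336) - 1420241/(-3594184) = (2*I*√291/5)*(-1/4511336) - 1420241*(-1/3594184) = -I*√291/11278340 + 1420241/3594184 = 1420241/3594184 - I*√291/11278340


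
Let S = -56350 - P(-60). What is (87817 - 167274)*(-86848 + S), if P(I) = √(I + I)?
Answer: 11378083486 + 158914*I*√30 ≈ 1.1378e+10 + 8.7041e+5*I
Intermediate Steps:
P(I) = √2*√I (P(I) = √(2*I) = √2*√I)
S = -56350 - 2*I*√30 (S = -56350 - √2*√(-60) = -56350 - √2*2*I*√15 = -56350 - 2*I*√30 ≈ -56350.0 - 10.954*I)
(87817 - 167274)*(-86848 + S) = (87817 - 167274)*(-86848 + (-56350 - 2*I*√30)) = -79457*(-143198 - 2*I*√30) = 11378083486 + 158914*I*√30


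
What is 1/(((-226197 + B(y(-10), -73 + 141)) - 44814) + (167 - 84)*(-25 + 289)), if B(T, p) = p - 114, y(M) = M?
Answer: -1/249145 ≈ -4.0137e-6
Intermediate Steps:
B(T, p) = -114 + p
1/(((-226197 + B(y(-10), -73 + 141)) - 44814) + (167 - 84)*(-25 + 289)) = 1/(((-226197 + (-114 + (-73 + 141))) - 44814) + (167 - 84)*(-25 + 289)) = 1/(((-226197 + (-114 + 68)) - 44814) + 83*264) = 1/(((-226197 - 46) - 44814) + 21912) = 1/((-226243 - 44814) + 21912) = 1/(-271057 + 21912) = 1/(-249145) = -1/249145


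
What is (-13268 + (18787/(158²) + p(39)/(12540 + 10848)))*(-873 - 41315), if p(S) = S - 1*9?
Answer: 6808253937868925/12163709 ≈ 5.5972e+8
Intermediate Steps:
p(S) = -9 + S (p(S) = S - 9 = -9 + S)
(-13268 + (18787/(158²) + p(39)/(12540 + 10848)))*(-873 - 41315) = (-13268 + (18787/(158²) + (-9 + 39)/(12540 + 10848)))*(-873 - 41315) = (-13268 + (18787/24964 + 30/23388))*(-42188) = (-13268 + (18787*(1/24964) + 30*(1/23388)))*(-42188) = (-13268 + (18787/24964 + 5/3898))*(-42188) = (-13268 + 36678273/48654836)*(-42188) = -645515685775/48654836*(-42188) = 6808253937868925/12163709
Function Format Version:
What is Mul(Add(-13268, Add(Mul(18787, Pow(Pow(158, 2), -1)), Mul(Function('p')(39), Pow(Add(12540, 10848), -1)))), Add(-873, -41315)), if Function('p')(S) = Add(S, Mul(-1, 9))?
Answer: Rational(6808253937868925, 12163709) ≈ 5.5972e+8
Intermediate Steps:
Function('p')(S) = Add(-9, S) (Function('p')(S) = Add(S, -9) = Add(-9, S))
Mul(Add(-13268, Add(Mul(18787, Pow(Pow(158, 2), -1)), Mul(Function('p')(39), Pow(Add(12540, 10848), -1)))), Add(-873, -41315)) = Mul(Add(-13268, Add(Mul(18787, Pow(Pow(158, 2), -1)), Mul(Add(-9, 39), Pow(Add(12540, 10848), -1)))), Add(-873, -41315)) = Mul(Add(-13268, Add(Mul(18787, Pow(24964, -1)), Mul(30, Pow(23388, -1)))), -42188) = Mul(Add(-13268, Add(Mul(18787, Rational(1, 24964)), Mul(30, Rational(1, 23388)))), -42188) = Mul(Add(-13268, Add(Rational(18787, 24964), Rational(5, 3898))), -42188) = Mul(Add(-13268, Rational(36678273, 48654836)), -42188) = Mul(Rational(-645515685775, 48654836), -42188) = Rational(6808253937868925, 12163709)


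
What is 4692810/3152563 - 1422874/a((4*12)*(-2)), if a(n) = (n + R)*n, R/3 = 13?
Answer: -2230010434871/8625412368 ≈ -258.54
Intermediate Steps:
R = 39 (R = 3*13 = 39)
a(n) = n*(39 + n) (a(n) = (n + 39)*n = (39 + n)*n = n*(39 + n))
4692810/3152563 - 1422874/a((4*12)*(-2)) = 4692810/3152563 - 1422874*(-1/(96*(39 + (4*12)*(-2)))) = 4692810*(1/3152563) - 1422874*(-1/(96*(39 + 48*(-2)))) = 4692810/3152563 - 1422874*(-1/(96*(39 - 96))) = 4692810/3152563 - 1422874/((-96*(-57))) = 4692810/3152563 - 1422874/5472 = 4692810/3152563 - 1422874*1/5472 = 4692810/3152563 - 711437/2736 = -2230010434871/8625412368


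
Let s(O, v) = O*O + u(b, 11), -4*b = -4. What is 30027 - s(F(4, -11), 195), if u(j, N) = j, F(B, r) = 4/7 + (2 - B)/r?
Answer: 178020790/5929 ≈ 30025.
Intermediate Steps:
b = 1 (b = -¼*(-4) = 1)
F(B, r) = 4/7 + (2 - B)/r (F(B, r) = 4*(⅐) + (2 - B)/r = 4/7 + (2 - B)/r)
s(O, v) = 1 + O² (s(O, v) = O*O + 1 = O² + 1 = 1 + O²)
30027 - s(F(4, -11), 195) = 30027 - (1 + ((2 - 1*4 + (4/7)*(-11))/(-11))²) = 30027 - (1 + (-(2 - 4 - 44/7)/11)²) = 30027 - (1 + (-1/11*(-58/7))²) = 30027 - (1 + (58/77)²) = 30027 - (1 + 3364/5929) = 30027 - 1*9293/5929 = 30027 - 9293/5929 = 178020790/5929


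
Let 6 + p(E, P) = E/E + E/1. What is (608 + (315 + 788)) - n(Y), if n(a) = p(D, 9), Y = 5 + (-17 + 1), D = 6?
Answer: 1710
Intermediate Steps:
p(E, P) = -5 + E (p(E, P) = -6 + (E/E + E/1) = -6 + (1 + E*1) = -6 + (1 + E) = -5 + E)
Y = -11 (Y = 5 - 16 = -11)
n(a) = 1 (n(a) = -5 + 6 = 1)
(608 + (315 + 788)) - n(Y) = (608 + (315 + 788)) - 1*1 = (608 + 1103) - 1 = 1711 - 1 = 1710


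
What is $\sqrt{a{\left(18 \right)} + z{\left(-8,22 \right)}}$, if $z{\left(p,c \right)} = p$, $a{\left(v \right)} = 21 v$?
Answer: $\sqrt{370} \approx 19.235$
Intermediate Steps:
$\sqrt{a{\left(18 \right)} + z{\left(-8,22 \right)}} = \sqrt{21 \cdot 18 - 8} = \sqrt{378 - 8} = \sqrt{370}$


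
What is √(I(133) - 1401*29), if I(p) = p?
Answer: 4*I*√2531 ≈ 201.24*I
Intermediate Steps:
√(I(133) - 1401*29) = √(133 - 1401*29) = √(133 - 40629) = √(-40496) = 4*I*√2531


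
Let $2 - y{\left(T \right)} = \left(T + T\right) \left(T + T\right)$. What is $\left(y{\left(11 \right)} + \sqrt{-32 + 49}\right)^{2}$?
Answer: $\left(-482 + \sqrt{17}\right)^{2} \approx 2.2837 \cdot 10^{5}$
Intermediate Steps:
$y{\left(T \right)} = 2 - 4 T^{2}$ ($y{\left(T \right)} = 2 - \left(T + T\right) \left(T + T\right) = 2 - 2 T 2 T = 2 - 4 T^{2}$)
$\left(y{\left(11 \right)} + \sqrt{-32 + 49}\right)^{2} = \left(\left(2 - 4 \cdot 11^{2}\right) + \sqrt{-32 + 49}\right)^{2} = \left(\left(2 - 484\right) + \sqrt{17}\right)^{2} = \left(-482 + \sqrt{17}\right)^{2}$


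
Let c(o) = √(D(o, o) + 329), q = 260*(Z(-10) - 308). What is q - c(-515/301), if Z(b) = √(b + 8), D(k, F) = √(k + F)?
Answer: -80080 - √(29807729 + 301*I*√310030)/301 + 260*I*√2 ≈ -80098.0 + 367.64*I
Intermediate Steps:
D(k, F) = √(F + k)
Z(b) = √(8 + b)
q = -80080 + 260*I*√2 (q = 260*(√(8 - 10) - 308) = 260*(√(-2) - 308) = 260*(I*√2 - 308) = 260*(-308 + I*√2) = -80080 + 260*I*√2 ≈ -80080.0 + 367.7*I)
c(o) = √(329 + √2*√o) (c(o) = √(√(o + o) + 329) = √(√(2*o) + 329) = √(√2*√o + 329) = √(329 + √2*√o))
q - c(-515/301) = (-80080 + 260*I*√2) - √(329 + √2*√(-515/301)) = (-80080 + 260*I*√2) - √(329 + √2*(I*√155015/301)) = (-80080 + 260*I*√2) - √(329 + I*√310030/301) = -80080 - √(329 + I*√310030/301) + 260*I*√2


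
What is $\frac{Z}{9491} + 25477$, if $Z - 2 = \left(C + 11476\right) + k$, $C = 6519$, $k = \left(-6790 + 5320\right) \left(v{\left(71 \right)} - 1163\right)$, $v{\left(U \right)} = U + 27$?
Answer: $\frac{243385754}{9491} \approx 25644.0$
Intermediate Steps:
$v{\left(U \right)} = 27 + U$
$k = 1565550$ ($k = \left(-6790 + 5320\right) \left(\left(27 + 71\right) - 1163\right) = - 1470 \left(98 - 1163\right) = \left(-1470\right) \left(-1065\right) = 1565550$)
$Z = 1583547$ ($Z = 2 + \left(\left(6519 + 11476\right) + 1565550\right) = 2 + \left(17995 + 1565550\right) = 2 + 1583545 = 1583547$)
$\frac{Z}{9491} + 25477 = \frac{1583547}{9491} + 25477 = \frac{243385754}{9491}$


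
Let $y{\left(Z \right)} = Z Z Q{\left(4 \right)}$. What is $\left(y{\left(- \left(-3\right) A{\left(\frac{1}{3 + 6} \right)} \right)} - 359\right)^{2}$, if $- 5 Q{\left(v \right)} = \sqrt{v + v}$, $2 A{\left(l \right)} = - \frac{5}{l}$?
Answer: $\frac{13543787}{2} + 1308555 \sqrt{2} \approx 8.6225 \cdot 10^{6}$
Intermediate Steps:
$A{\left(l \right)} = - \frac{5}{2 l}$ ($A{\left(l \right)} = \frac{\left(-5\right) \frac{1}{l}}{2} = - \frac{5}{2 l}$)
$Q{\left(v \right)} = - \frac{\sqrt{2} \sqrt{v}}{5}$ ($Q{\left(v \right)} = - \frac{\sqrt{v + v}}{5} = - \frac{\sqrt{2 v}}{5} = - \frac{\sqrt{2} \sqrt{v}}{5}$)
$y{\left(Z \right)} = - \frac{2 \sqrt{2} Z^{2}}{5}$ ($y{\left(Z \right)} = Z Z \left(- \frac{\sqrt{2} \sqrt{4}}{5}\right) = Z^{2} \left(\left(- \frac{1}{5}\right) \sqrt{2} \cdot 2\right) = Z^{2} \left(- \frac{2 \sqrt{2}}{5}\right) = - \frac{2 \sqrt{2} Z^{2}}{5}$)
$\left(y{\left(- \left(-3\right) A{\left(\frac{1}{3 + 6} \right)} \right)} - 359\right)^{2} = \left(- \frac{2 \sqrt{2} \left(- \left(-3\right) \left(- \frac{5}{2 \frac{1}{3 + 6}}\right)\right)^{2}}{5} - 359\right)^{2} = \left(- \frac{2 \sqrt{2} \left(- \left(-3\right) \left(- \frac{5}{2 \cdot \frac{1}{9}}\right)\right)^{2}}{5} - 359\right)^{2} = \left(- \frac{2 \sqrt{2} \left(- \left(-3\right) \left(- \frac{5 \frac{1}{\frac{1}{9}}}{2}\right)\right)^{2}}{5} - 359\right)^{2} = \left(- \frac{2 \sqrt{2} \left(- \left(-3\right) \left(\left(- \frac{5}{2}\right) 9\right)\right)^{2}}{5} - 359\right)^{2} = \left(- \frac{2 \sqrt{2} \left(- \frac{\left(-3\right) \left(-45\right)}{2}\right)^{2}}{5} - 359\right)^{2} = \left(- \frac{2 \sqrt{2} \left(\left(-1\right) \frac{135}{2}\right)^{2}}{5} - 359\right)^{2} = \left(- \frac{2 \sqrt{2} \left(- \frac{135}{2}\right)^{2}}{5} - 359\right)^{2} = \left(\left(- \frac{2}{5}\right) \sqrt{2} \cdot \frac{18225}{4} - 359\right)^{2} = \left(- \frac{3645 \sqrt{2}}{2} - 359\right)^{2} = \left(-359 - \frac{3645 \sqrt{2}}{2}\right)^{2}$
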